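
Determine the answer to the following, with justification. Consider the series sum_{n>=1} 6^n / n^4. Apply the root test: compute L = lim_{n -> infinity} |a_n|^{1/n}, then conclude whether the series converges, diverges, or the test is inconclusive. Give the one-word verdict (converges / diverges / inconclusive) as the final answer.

Let a_n denote the general term. Form |a_n|^(1/n) and simplify:
|a_n|^(1/n) = 6/n^(4/n)
Take the limit as n -> infinity: L = 6.
Since L = 6 > 1, the root test implies divergence.

diverges


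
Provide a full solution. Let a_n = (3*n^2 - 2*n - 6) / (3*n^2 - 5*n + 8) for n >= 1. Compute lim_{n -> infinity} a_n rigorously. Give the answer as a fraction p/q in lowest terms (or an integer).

Divide numerator and denominator by n^2, the highest power:
numerator / n^2 = 3 - 2/n - 6/n^2
denominator / n^2 = 3 - 5/n + 8/n^2
As n -> infinity, all terms of the form c/n^k (k >= 1) tend to 0.
So numerator / n^2 -> 3 and denominator / n^2 -> 3.
Therefore lim a_n = 1.

1


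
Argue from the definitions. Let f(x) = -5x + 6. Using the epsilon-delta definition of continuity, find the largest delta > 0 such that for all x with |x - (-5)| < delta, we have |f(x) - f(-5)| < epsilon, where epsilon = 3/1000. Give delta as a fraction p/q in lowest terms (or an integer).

We compute f(-5) = -5*(-5) + 6 = 31.
|f(x) - f(-5)| = |-5x + 6 - (31)| = |-5(x - (-5))| = 5|x - (-5)|.
We need 5|x - (-5)| < 3/1000, i.e. |x - (-5)| < 3/1000 / 5 = 3/5000.
So any delta <= 3/5000 works. Conversely, if delta > 3/5000, then x = -5 + 3/5000 satisfies |x - (-5)| = 3/5000 < delta but |f(x) - f(-5)| = 5 * 3/5000 = 3/1000, which is not < 3/1000; so no larger delta works.
Hence the largest such delta is 3/5000.

3/5000


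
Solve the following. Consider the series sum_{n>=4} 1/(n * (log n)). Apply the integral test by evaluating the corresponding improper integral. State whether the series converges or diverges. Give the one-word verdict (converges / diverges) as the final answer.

Let f(x) = 1/(x*log(x)). Then f is positive, continuous, and decreasing on [4, infinity), so the integral test applies.
Compute the improper integral int_{4}^infinity f(x) dx:
  antiderivative F(x) = log(log(x)).
  F(x) = log(log(x)) -> infinity as x -> infinity. The integral diverges, so by the integral test, the series diverges.

diverges


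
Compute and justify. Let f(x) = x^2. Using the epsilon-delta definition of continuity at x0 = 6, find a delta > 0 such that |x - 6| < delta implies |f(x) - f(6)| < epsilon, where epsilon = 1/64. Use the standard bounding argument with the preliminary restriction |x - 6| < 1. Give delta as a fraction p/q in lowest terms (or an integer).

Factor: |x^2 - (6)^2| = |x - 6| * |x + 6|.
Impose |x - 6| < 1 first. Then |x + 6| = |(x - 6) + 2*(6)| <= |x - 6| + 2*|6| < 1 + 12 = 13.
So |x^2 - (6)^2| < delta * 13.
We need delta * 13 <= 1/64, i.e. delta <= 1/64/13 = 1/832.
Since 1/832 < 1, this is tighter than 1; take delta = 1/832.
So delta = 1/832 works.

1/832


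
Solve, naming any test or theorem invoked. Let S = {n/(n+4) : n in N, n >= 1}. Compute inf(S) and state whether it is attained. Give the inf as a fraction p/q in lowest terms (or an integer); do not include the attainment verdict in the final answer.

Analysis:
- Values: 1/5, 1/3, 3/7, 1/2, ... strictly increasing.
- Minimum is 1/5 (n=1); inf = 1/5 (attained).
- n/(n+4) = 1 - 4/(n+4) -> 1 from below as n -> infinity, and never equals 1.
- So sup = 1 (not attained).
Conclusion: inf(S) = 1/5, attained in S.

1/5


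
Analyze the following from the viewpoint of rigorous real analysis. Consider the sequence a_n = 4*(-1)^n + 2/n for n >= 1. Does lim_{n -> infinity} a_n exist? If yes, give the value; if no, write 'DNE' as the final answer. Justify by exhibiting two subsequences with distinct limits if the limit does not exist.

Examine the behaviour of a_n along subsequences.
a_{2k} = 4 + 2/(2k) -> 4. a_{2k+1} = -4 + 2/(2k+1) -> -4.
Since these two subsequential limits are 4 and -4, distinct, the full sequence cannot converge (a convergent sequence has all subsequences tending to the same limit). So lim a_n does not exist.

DNE


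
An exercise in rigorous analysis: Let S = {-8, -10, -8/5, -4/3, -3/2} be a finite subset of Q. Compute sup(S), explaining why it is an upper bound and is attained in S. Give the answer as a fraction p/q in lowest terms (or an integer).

S is finite, so sup(S) = max(S).
Sorted decreasing:
-4/3, -3/2, -8/5, -8, -10
The extremum is -4/3.
For every x in S, x <= -4/3. And -4/3 is in S, so it is attained.
Therefore sup(S) = -4/3.

-4/3


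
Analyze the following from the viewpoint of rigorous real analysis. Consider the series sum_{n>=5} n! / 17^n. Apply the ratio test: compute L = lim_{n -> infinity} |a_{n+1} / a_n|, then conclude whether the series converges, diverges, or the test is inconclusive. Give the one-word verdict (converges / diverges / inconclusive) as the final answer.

Let a_n denote the general term. Form the ratio a_{n+1}/a_n and simplify:
a_{n+1}/a_n = n/17 + 1/17
Take the limit as n -> infinity: L = infinity.
Since L = infinity > 1 (or L = infinity), the ratio test implies the series diverges.

diverges


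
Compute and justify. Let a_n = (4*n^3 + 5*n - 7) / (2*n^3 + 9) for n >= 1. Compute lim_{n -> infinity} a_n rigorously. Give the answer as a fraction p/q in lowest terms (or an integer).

Divide numerator and denominator by n^3, the highest power:
numerator / n^3 = 4 + 5/n^2 - 7/n^3
denominator / n^3 = 2 + 9/n^3
As n -> infinity, all terms of the form c/n^k (k >= 1) tend to 0.
So numerator / n^3 -> 4 and denominator / n^3 -> 2.
Therefore lim a_n = 2.

2


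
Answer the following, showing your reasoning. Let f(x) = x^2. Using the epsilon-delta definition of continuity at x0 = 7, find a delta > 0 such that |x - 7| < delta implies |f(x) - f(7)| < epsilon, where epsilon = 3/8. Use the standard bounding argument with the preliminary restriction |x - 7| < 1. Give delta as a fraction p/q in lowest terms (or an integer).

Factor: |x^2 - (7)^2| = |x - 7| * |x + 7|.
Impose |x - 7| < 1 first. Then |x + 7| = |(x - 7) + 2*(7)| <= |x - 7| + 2*|7| < 1 + 14 = 15.
So |x^2 - (7)^2| < delta * 15.
We need delta * 15 <= 3/8, i.e. delta <= 3/8/15 = 1/40.
Since 1/40 < 1, this is tighter than 1; take delta = 1/40.
So delta = 1/40 works.

1/40


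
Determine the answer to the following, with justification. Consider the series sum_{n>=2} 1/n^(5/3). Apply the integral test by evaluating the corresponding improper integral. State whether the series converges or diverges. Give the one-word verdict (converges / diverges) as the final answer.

Let f(x) = x^(-5/3). Then f is positive, continuous, and decreasing on [2, infinity), so the integral test applies.
Compute the improper integral int_{2}^infinity f(x) dx:
  antiderivative F(x) = -3/(2*x^(2/3)).
  As x -> infinity, F(x) -> 0 (since p = 5/3 > 1).
  So int = F(infinity) - F(2) = 0 - (-3*2^(1/3)/4) = 3*2^(1/3)/4.
  Finite, so by the integral test, the series converges.

converges


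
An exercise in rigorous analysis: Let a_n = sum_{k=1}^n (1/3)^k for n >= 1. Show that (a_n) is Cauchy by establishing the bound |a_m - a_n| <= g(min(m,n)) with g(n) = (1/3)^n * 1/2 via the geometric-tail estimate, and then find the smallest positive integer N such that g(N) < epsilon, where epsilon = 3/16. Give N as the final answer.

For m > n >= 1: |a_m - a_n| = sum_{k=n+1}^m (1/3)^k < sum_{k=n+1}^infinity (1/3)^k = (1/3)^(n+1) / (1 - 1/3) = (1/3)^n * (1/3) * (3/2) = (1/3)^n * 1/2.
So g(n) = (1/3)^n / 2. Since g(n) -> 0, (a_n) is Cauchy.
Now solve g(N) < 3/16: (1/3)^N / 2 < 3/16 <=> 3^N > 1 / (2 * 3/16) = 8/3.
Check powers of 3: 3^0 = 1 <= 8/3, 3^1 = 3 > 8/3.
So the smallest such N is 1. Check: g(1) = 1/(2 * 3) = 1/6 < 3/16.

1


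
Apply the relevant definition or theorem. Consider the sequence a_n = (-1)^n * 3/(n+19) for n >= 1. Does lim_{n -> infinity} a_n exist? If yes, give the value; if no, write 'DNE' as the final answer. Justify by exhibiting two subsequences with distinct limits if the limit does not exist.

Examine the behaviour of a_n along subsequences.
Even-n subsequence a_{2k} = 3/(2k+19) -> 0. Odd-n subsequence a_{2k+1} = -3/(2k+20) -> 0. Both tend to 0, which suggests the limit is 0; verify directly.
|a_n - 0| = 3/(n+19) < 3/n for every n >= 1.
Given epsilon > 0, choose a positive integer N > 3/epsilon. Then for all n >= N, |a_n| < 3/n <= 3/N < epsilon.
So by the definition of the limit, lim a_n exists and equals 0.

0


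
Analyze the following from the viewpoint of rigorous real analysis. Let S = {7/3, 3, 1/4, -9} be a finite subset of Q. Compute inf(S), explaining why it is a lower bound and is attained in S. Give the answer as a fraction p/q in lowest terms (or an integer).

S is finite, so inf(S) = min(S).
Sorted increasing:
-9, 1/4, 7/3, 3
The extremum is -9.
For every x in S, x >= -9. And -9 is in S, so it is attained.
Therefore inf(S) = -9.

-9


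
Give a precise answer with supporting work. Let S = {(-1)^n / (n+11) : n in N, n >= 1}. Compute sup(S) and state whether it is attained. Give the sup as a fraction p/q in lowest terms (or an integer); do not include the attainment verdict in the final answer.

Analysis:
- Values: -1/12, 1/13, -1/14, 1/15, -1/16, ...
- Positive terms (even n): 1/(2+11), 1/(4+11), ... decreasing -> max = 1/13 (n=2).
- Negative terms (odd n): -1/(1+11), -1/(3+11), ... increasing -> min = -1/12 (n=1).
- So sup = 1/13 (attained at n=2); inf = -1/12 (attained at n=1).
Conclusion: sup(S) = 1/13, attained in S.

1/13


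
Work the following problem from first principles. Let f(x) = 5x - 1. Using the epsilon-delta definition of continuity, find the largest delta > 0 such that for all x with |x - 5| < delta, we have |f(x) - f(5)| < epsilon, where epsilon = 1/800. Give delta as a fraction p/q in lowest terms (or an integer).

We compute f(5) = 5*(5) - 1 = 24.
|f(x) - f(5)| = |5x - 1 - (24)| = |5(x - 5)| = 5|x - 5|.
We need 5|x - 5| < 1/800, i.e. |x - 5| < 1/800 / 5 = 1/4000.
So any delta <= 1/4000 works. Conversely, if delta > 1/4000, then x = 5 + 1/4000 satisfies |x - 5| = 1/4000 < delta but |f(x) - f(5)| = 5 * 1/4000 = 1/800, which is not < 1/800; so no larger delta works.
Hence the largest such delta is 1/4000.

1/4000


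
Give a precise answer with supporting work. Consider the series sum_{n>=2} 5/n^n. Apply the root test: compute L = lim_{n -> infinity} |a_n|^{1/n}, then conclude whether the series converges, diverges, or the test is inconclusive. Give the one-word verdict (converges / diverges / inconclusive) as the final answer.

Let a_n denote the general term. Form |a_n|^(1/n) and simplify:
|a_n|^(1/n) = 5^(1/n)/n
Take the limit as n -> infinity: L = 0.
Since L = 0 < 1, the root test implies convergence.

converges


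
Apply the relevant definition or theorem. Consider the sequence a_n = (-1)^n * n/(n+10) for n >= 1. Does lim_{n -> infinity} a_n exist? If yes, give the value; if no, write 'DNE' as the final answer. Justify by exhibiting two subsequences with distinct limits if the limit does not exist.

Examine the behaviour of a_n along subsequences.
a_{2k} = 2k/(2k+10) -> 1. a_{2k+1} = -(2k+1)/(2k+11) -> -1.
Since these two subsequential limits are 1 and -1, distinct, the full sequence cannot converge (a convergent sequence has all subsequences tending to the same limit). So lim a_n does not exist.

DNE


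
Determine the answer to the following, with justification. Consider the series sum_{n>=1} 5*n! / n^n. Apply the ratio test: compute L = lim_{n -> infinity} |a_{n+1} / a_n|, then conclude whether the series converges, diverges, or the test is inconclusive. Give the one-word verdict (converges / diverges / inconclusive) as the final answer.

Let a_n denote the general term. Form the ratio a_{n+1}/a_n and simplify:
a_{n+1}/a_n = (n/(n + 1))^n
Take the limit as n -> infinity: L = exp(-1).
Since L = exp(-1) < 1, the ratio test implies the series converges.

converges


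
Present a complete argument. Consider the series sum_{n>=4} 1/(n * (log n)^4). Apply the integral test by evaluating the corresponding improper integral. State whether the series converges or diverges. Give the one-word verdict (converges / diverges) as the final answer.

Let f(x) = 1/(x*log(x)^4). Then f is positive, continuous, and decreasing on [4, infinity), so the integral test applies.
Compute the improper integral int_{4}^infinity f(x) dx:
  antiderivative F(x) = -1/(3*log(x)^3).
  F(x) -> 0 as x -> infinity.  int = 0 - F(4) = 1/(3*log(4)^3) < infinity. By the integral test, the series converges.

converges


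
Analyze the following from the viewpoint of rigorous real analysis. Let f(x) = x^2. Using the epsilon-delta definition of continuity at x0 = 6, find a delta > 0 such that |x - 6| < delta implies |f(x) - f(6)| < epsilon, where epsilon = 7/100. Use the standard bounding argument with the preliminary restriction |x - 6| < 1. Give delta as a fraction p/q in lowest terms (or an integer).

Factor: |x^2 - (6)^2| = |x - 6| * |x + 6|.
Impose |x - 6| < 1 first. Then |x + 6| = |(x - 6) + 2*(6)| <= |x - 6| + 2*|6| < 1 + 12 = 13.
So |x^2 - (6)^2| < delta * 13.
We need delta * 13 <= 7/100, i.e. delta <= 7/100/13 = 7/1300.
Since 7/1300 < 1, this is tighter than 1; take delta = 7/1300.
So delta = 7/1300 works.

7/1300


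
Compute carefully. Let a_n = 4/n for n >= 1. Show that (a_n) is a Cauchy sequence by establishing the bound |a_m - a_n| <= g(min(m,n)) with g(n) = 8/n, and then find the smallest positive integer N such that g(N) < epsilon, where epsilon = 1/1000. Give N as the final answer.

For any m, n >= 1, by the triangle inequality:
|a_m - a_n| = |4/m - 4/n| <= 4*1/m + 4*1/n <= 8/min(m,n).
So g(n) = 8/n bounds the Cauchy difference. Since g(n) -> 0, (a_n) is Cauchy.
Now solve g(N) < 1/1000: 8/N < 1/1000 <=> N > 8 / (1/1000) = 8000.
The smallest integer strictly greater than 8000 is N = 8001.
Check: g(8001) = 8/8001 = 8/8001 < 1/1000; g(8000) = 1/1000 >= 1/1000. So N = 8001.

8001


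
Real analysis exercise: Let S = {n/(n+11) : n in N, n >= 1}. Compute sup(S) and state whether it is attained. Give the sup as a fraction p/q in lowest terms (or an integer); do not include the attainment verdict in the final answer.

Analysis:
- Values: 1/12, 2/13, 3/14, 4/15, ... strictly increasing.
- Minimum is 1/12 (n=1); inf = 1/12 (attained).
- n/(n+11) = 1 - 11/(n+11) -> 1 from below as n -> infinity, and never equals 1.
- So sup = 1 (not attained).
Conclusion: sup(S) = 1, not attained in S.

1


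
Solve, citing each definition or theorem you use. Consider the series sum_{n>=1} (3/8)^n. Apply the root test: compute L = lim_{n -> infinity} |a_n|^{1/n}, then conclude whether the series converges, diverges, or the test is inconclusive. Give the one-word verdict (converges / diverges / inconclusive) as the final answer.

Let a_n denote the general term. Form |a_n|^(1/n) and simplify:
|a_n|^(1/n) = 3/8
Take the limit as n -> infinity: L = 3/8.
Since L = 3/8 < 1, the root test implies convergence.

converges


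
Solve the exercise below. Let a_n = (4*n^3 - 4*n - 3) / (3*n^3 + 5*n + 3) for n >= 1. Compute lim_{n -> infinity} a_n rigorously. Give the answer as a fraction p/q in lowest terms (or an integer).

Divide numerator and denominator by n^3, the highest power:
numerator / n^3 = 4 - 4/n^2 - 3/n^3
denominator / n^3 = 3 + 5/n^2 + 3/n^3
As n -> infinity, all terms of the form c/n^k (k >= 1) tend to 0.
So numerator / n^3 -> 4 and denominator / n^3 -> 3.
Therefore lim a_n = 4/3.

4/3


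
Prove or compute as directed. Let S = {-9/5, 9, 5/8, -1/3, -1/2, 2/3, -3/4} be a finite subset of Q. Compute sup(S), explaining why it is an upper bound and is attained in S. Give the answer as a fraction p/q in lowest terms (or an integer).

S is finite, so sup(S) = max(S).
Sorted decreasing:
9, 2/3, 5/8, -1/3, -1/2, -3/4, -9/5
The extremum is 9.
For every x in S, x <= 9. And 9 is in S, so it is attained.
Therefore sup(S) = 9.

9


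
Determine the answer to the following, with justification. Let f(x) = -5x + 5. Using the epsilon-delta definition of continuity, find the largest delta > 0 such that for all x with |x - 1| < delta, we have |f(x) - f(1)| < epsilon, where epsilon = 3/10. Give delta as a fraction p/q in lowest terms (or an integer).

We compute f(1) = -5*(1) + 5 = 0.
|f(x) - f(1)| = |-5x + 5 - (0)| = |-5(x - 1)| = 5|x - 1|.
We need 5|x - 1| < 3/10, i.e. |x - 1| < 3/10 / 5 = 3/50.
So any delta <= 3/50 works. Conversely, if delta > 3/50, then x = 1 + 3/50 satisfies |x - 1| = 3/50 < delta but |f(x) - f(1)| = 5 * 3/50 = 3/10, which is not < 3/10; so no larger delta works.
Hence the largest such delta is 3/50.

3/50


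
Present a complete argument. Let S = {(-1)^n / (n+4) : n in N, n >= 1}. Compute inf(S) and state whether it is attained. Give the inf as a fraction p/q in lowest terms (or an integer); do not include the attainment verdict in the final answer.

Analysis:
- Values: -1/5, 1/6, -1/7, 1/8, -1/9, ...
- Positive terms (even n): 1/(2+4), 1/(4+4), ... decreasing -> max = 1/6 (n=2).
- Negative terms (odd n): -1/(1+4), -1/(3+4), ... increasing -> min = -1/5 (n=1).
- So sup = 1/6 (attained at n=2); inf = -1/5 (attained at n=1).
Conclusion: inf(S) = -1/5, attained in S.

-1/5


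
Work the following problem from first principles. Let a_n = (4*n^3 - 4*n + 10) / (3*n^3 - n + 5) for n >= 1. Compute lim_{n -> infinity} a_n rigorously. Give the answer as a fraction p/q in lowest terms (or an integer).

Divide numerator and denominator by n^3, the highest power:
numerator / n^3 = 4 - 4/n^2 + 10/n^3
denominator / n^3 = 3 - 1/n^2 + 5/n^3
As n -> infinity, all terms of the form c/n^k (k >= 1) tend to 0.
So numerator / n^3 -> 4 and denominator / n^3 -> 3.
Therefore lim a_n = 4/3.

4/3


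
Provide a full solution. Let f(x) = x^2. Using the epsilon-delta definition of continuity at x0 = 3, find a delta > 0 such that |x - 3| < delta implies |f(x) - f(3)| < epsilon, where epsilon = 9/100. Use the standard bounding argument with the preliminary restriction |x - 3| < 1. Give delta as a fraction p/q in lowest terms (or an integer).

Factor: |x^2 - (3)^2| = |x - 3| * |x + 3|.
Impose |x - 3| < 1 first. Then |x + 3| = |(x - 3) + 2*(3)| <= |x - 3| + 2*|3| < 1 + 6 = 7.
So |x^2 - (3)^2| < delta * 7.
We need delta * 7 <= 9/100, i.e. delta <= 9/100/7 = 9/700.
Since 9/700 < 1, this is tighter than 1; take delta = 9/700.
So delta = 9/700 works.

9/700


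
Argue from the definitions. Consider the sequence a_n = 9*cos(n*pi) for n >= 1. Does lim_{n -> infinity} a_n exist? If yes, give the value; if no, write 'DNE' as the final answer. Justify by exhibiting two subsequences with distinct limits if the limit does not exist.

Examine the behaviour of a_n along subsequences.
cos(n*pi) = (-1)^n, so a_n = 9*(-1)^n. a_{2k} = 9 -> 9. a_{2k+1} = -9 -> -9.
Since these two subsequential limits are 9 and -9, distinct, the full sequence cannot converge (a convergent sequence has all subsequences tending to the same limit). So lim a_n does not exist.

DNE


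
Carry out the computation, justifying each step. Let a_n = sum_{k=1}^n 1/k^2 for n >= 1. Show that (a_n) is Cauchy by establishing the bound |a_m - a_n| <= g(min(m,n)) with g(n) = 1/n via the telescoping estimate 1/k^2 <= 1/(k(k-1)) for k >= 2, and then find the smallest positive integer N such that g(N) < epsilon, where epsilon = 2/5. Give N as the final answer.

For m > n >= 1: |a_m - a_n| = sum_{k=n+1}^m 1/k^2.
Use 1/k^2 <= 1/(k(k-1)) = 1/(k-1) - 1/k for k >= 2:
sum_{k=n+1}^m 1/k^2 <= sum_{k=n+1}^m (1/(k-1) - 1/k) = 1/n - 1/m <= 1/n.
By symmetry the same bound holds with n,m swapped, so |a_m - a_n| <= 1/min(m,n) = g(min(m,n)). Since g(n) -> 0, (a_n) is Cauchy.
Now solve g(N) < 2/5: 1/N < 2/5 <=> N > 1/(2/5) = 5/2.
The smallest integer strictly greater than 5/2 is N = 3.
Check: g(3) = 1/3 < 2/5; g(2) = 1/2 >= 2/5. So N = 3.

3


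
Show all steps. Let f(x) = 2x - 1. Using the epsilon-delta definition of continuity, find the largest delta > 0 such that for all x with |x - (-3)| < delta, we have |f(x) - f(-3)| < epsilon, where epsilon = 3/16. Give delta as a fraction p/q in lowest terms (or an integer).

We compute f(-3) = 2*(-3) - 1 = -7.
|f(x) - f(-3)| = |2x - 1 - (-7)| = |2(x - (-3))| = 2|x - (-3)|.
We need 2|x - (-3)| < 3/16, i.e. |x - (-3)| < 3/16 / 2 = 3/32.
So any delta <= 3/32 works. Conversely, if delta > 3/32, then x = -3 + 3/32 satisfies |x - (-3)| = 3/32 < delta but |f(x) - f(-3)| = 2 * 3/32 = 3/16, which is not < 3/16; so no larger delta works.
Hence the largest such delta is 3/32.

3/32


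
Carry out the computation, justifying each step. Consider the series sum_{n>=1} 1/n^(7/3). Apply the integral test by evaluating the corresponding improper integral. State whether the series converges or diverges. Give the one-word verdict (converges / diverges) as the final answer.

Let f(x) = x^(-7/3). Then f is positive, continuous, and decreasing on [1, infinity), so the integral test applies.
Compute the improper integral int_{1}^infinity f(x) dx:
  antiderivative F(x) = -3/(4*x^(4/3)).
  As x -> infinity, F(x) -> 0 (since p = 7/3 > 1).
  So int = F(infinity) - F(1) = 0 - (-3/4) = 3/4.
  Finite, so by the integral test, the series converges.

converges


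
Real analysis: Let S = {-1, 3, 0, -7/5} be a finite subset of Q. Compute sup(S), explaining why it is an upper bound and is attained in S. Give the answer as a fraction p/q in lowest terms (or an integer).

S is finite, so sup(S) = max(S).
Sorted decreasing:
3, 0, -1, -7/5
The extremum is 3.
For every x in S, x <= 3. And 3 is in S, so it is attained.
Therefore sup(S) = 3.

3


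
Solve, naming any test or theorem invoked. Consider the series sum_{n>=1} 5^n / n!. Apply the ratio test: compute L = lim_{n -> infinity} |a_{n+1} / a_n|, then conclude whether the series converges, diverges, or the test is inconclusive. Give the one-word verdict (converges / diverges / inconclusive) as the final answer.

Let a_n denote the general term. Form the ratio a_{n+1}/a_n and simplify:
a_{n+1}/a_n = 5/(n + 1)
Take the limit as n -> infinity: L = 0.
Since L = 0 < 1, the ratio test implies the series converges.

converges


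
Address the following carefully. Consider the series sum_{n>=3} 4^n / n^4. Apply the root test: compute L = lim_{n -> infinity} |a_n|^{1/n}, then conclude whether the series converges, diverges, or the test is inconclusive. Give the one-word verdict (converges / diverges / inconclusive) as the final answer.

Let a_n denote the general term. Form |a_n|^(1/n) and simplify:
|a_n|^(1/n) = 4/n^(4/n)
Take the limit as n -> infinity: L = 4.
Since L = 4 > 1, the root test implies divergence.

diverges


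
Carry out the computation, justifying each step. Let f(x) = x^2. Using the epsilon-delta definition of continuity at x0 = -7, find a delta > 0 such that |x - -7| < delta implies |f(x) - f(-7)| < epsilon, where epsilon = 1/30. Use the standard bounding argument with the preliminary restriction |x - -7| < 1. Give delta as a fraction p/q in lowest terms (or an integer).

Factor: |x^2 - (-7)^2| = |x - -7| * |x + -7|.
Impose |x - -7| < 1 first. Then |x + -7| = |(x - -7) + 2*(-7)| <= |x - -7| + 2*|-7| < 1 + 14 = 15.
So |x^2 - (-7)^2| < delta * 15.
We need delta * 15 <= 1/30, i.e. delta <= 1/30/15 = 1/450.
Since 1/450 < 1, this is tighter than 1; take delta = 1/450.
So delta = 1/450 works.

1/450


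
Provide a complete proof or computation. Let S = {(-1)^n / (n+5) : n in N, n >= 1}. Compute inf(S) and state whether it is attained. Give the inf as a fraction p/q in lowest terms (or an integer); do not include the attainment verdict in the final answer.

Analysis:
- Values: -1/6, 1/7, -1/8, 1/9, -1/10, ...
- Positive terms (even n): 1/(2+5), 1/(4+5), ... decreasing -> max = 1/7 (n=2).
- Negative terms (odd n): -1/(1+5), -1/(3+5), ... increasing -> min = -1/6 (n=1).
- So sup = 1/7 (attained at n=2); inf = -1/6 (attained at n=1).
Conclusion: inf(S) = -1/6, attained in S.

-1/6


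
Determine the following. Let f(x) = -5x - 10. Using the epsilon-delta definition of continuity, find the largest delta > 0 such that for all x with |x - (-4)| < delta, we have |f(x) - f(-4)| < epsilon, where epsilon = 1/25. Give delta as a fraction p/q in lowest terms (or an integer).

We compute f(-4) = -5*(-4) - 10 = 10.
|f(x) - f(-4)| = |-5x - 10 - (10)| = |-5(x - (-4))| = 5|x - (-4)|.
We need 5|x - (-4)| < 1/25, i.e. |x - (-4)| < 1/25 / 5 = 1/125.
So any delta <= 1/125 works. Conversely, if delta > 1/125, then x = -4 + 1/125 satisfies |x - (-4)| = 1/125 < delta but |f(x) - f(-4)| = 5 * 1/125 = 1/25, which is not < 1/25; so no larger delta works.
Hence the largest such delta is 1/125.

1/125


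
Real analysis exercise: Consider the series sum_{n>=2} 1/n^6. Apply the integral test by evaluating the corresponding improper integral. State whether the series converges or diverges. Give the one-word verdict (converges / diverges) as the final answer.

Let f(x) = x^(-6). Then f is positive, continuous, and decreasing on [2, infinity), so the integral test applies.
Compute the improper integral int_{2}^infinity f(x) dx:
  antiderivative F(x) = -1/(5*x^5).
  As x -> infinity, F(x) -> 0 (since p = 6 > 1).
  So int = F(infinity) - F(2) = 0 - (-1/160) = 1/160.
  Finite, so by the integral test, the series converges.

converges


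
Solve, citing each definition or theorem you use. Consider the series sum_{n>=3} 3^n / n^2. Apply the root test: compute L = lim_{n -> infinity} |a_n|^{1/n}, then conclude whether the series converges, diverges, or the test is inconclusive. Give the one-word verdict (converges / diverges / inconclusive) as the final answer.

Let a_n denote the general term. Form |a_n|^(1/n) and simplify:
|a_n|^(1/n) = 3/n^(2/n)
Take the limit as n -> infinity: L = 3.
Since L = 3 > 1, the root test implies divergence.

diverges


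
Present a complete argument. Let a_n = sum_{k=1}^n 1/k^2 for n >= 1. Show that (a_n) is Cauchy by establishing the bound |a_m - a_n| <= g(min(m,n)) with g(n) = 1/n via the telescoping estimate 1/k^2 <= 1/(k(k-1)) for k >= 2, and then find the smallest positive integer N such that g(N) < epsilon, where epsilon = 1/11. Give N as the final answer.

For m > n >= 1: |a_m - a_n| = sum_{k=n+1}^m 1/k^2.
Use 1/k^2 <= 1/(k(k-1)) = 1/(k-1) - 1/k for k >= 2:
sum_{k=n+1}^m 1/k^2 <= sum_{k=n+1}^m (1/(k-1) - 1/k) = 1/n - 1/m <= 1/n.
By symmetry the same bound holds with n,m swapped, so |a_m - a_n| <= 1/min(m,n) = g(min(m,n)). Since g(n) -> 0, (a_n) is Cauchy.
Now solve g(N) < 1/11: 1/N < 1/11 <=> N > 1/(1/11) = 11.
The smallest integer strictly greater than 11 is N = 12.
Check: g(12) = 1/12 < 1/11; g(11) = 1/11 >= 1/11. So N = 12.

12


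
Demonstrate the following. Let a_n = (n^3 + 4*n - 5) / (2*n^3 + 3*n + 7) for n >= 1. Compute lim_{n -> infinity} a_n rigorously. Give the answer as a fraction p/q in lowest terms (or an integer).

Divide numerator and denominator by n^3, the highest power:
numerator / n^3 = 1 + 4/n^2 - 5/n^3
denominator / n^3 = 2 + 3/n^2 + 7/n^3
As n -> infinity, all terms of the form c/n^k (k >= 1) tend to 0.
So numerator / n^3 -> 1 and denominator / n^3 -> 2.
Therefore lim a_n = 1/2.

1/2


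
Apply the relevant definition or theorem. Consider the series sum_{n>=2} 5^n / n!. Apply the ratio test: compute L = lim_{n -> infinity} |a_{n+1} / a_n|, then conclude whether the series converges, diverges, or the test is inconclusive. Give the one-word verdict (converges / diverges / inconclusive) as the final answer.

Let a_n denote the general term. Form the ratio a_{n+1}/a_n and simplify:
a_{n+1}/a_n = 5/(n + 1)
Take the limit as n -> infinity: L = 0.
Since L = 0 < 1, the ratio test implies the series converges.

converges


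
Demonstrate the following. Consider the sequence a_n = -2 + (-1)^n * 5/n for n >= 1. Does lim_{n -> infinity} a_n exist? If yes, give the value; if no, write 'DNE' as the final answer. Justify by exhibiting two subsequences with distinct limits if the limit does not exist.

Examine the behaviour of a_n along subsequences.
Even-n subsequence a_{2k} = -2 + 5/(2k) -> -2. Odd-n subsequence a_{2k+1} = -2 - 5/(2k+1) -> -2. Both tend to -2, which suggests the limit is -2; verify directly.
|a_n - (-2)| = |(-1)^n * 5/n| = 5/n for every n >= 1.
Given epsilon > 0, choose a positive integer N > 5/epsilon. Then for all n >= N, |a_n - (-2)| = 5/n <= 5/N < epsilon.
So by the definition of the limit, lim a_n exists and equals -2.

-2


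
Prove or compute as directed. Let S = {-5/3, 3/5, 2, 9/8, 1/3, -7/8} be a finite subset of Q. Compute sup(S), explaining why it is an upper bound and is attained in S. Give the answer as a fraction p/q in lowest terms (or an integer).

S is finite, so sup(S) = max(S).
Sorted decreasing:
2, 9/8, 3/5, 1/3, -7/8, -5/3
The extremum is 2.
For every x in S, x <= 2. And 2 is in S, so it is attained.
Therefore sup(S) = 2.

2


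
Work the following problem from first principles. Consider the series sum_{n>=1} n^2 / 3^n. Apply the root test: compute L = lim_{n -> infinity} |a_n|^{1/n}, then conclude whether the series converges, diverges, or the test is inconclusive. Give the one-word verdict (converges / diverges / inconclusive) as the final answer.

Let a_n denote the general term. Form |a_n|^(1/n) and simplify:
|a_n|^(1/n) = n^(2/n)/3
Take the limit as n -> infinity: L = 1/3.
Since L = 1/3 < 1, the root test implies convergence.

converges


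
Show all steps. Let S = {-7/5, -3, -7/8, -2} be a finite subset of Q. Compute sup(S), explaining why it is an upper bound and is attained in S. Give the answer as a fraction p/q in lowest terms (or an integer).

S is finite, so sup(S) = max(S).
Sorted decreasing:
-7/8, -7/5, -2, -3
The extremum is -7/8.
For every x in S, x <= -7/8. And -7/8 is in S, so it is attained.
Therefore sup(S) = -7/8.

-7/8


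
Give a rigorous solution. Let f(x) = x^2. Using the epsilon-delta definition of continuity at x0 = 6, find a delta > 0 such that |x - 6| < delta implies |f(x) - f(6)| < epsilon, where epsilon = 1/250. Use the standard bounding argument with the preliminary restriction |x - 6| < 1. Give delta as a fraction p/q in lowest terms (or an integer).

Factor: |x^2 - (6)^2| = |x - 6| * |x + 6|.
Impose |x - 6| < 1 first. Then |x + 6| = |(x - 6) + 2*(6)| <= |x - 6| + 2*|6| < 1 + 12 = 13.
So |x^2 - (6)^2| < delta * 13.
We need delta * 13 <= 1/250, i.e. delta <= 1/250/13 = 1/3250.
Since 1/3250 < 1, this is tighter than 1; take delta = 1/3250.
So delta = 1/3250 works.

1/3250


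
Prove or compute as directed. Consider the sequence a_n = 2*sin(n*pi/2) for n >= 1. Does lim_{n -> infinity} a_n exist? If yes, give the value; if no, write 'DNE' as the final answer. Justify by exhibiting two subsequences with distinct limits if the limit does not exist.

Examine the behaviour of a_n along subsequences.
a_{4k+1} = 2*sin(pi/2 + 2k*pi) = 2 -> 2. a_{4k+3} = 2*sin(3pi/2 + 2k*pi) = -2 -> -2.
Since these two subsequential limits are 2 and -2, distinct, the full sequence cannot converge (a convergent sequence has all subsequences tending to the same limit). So lim a_n does not exist.

DNE


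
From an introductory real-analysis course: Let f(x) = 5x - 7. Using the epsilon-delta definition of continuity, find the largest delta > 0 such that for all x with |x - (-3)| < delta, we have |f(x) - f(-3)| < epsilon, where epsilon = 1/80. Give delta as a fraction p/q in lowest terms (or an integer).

We compute f(-3) = 5*(-3) - 7 = -22.
|f(x) - f(-3)| = |5x - 7 - (-22)| = |5(x - (-3))| = 5|x - (-3)|.
We need 5|x - (-3)| < 1/80, i.e. |x - (-3)| < 1/80 / 5 = 1/400.
So any delta <= 1/400 works. Conversely, if delta > 1/400, then x = -3 + 1/400 satisfies |x - (-3)| = 1/400 < delta but |f(x) - f(-3)| = 5 * 1/400 = 1/80, which is not < 1/80; so no larger delta works.
Hence the largest such delta is 1/400.

1/400


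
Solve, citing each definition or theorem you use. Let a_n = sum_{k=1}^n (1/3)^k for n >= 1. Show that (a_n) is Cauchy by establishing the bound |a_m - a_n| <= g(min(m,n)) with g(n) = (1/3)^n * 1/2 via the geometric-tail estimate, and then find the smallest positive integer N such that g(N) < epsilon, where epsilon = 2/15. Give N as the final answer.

For m > n >= 1: |a_m - a_n| = sum_{k=n+1}^m (1/3)^k < sum_{k=n+1}^infinity (1/3)^k = (1/3)^(n+1) / (1 - 1/3) = (1/3)^n * (1/3) * (3/2) = (1/3)^n * 1/2.
So g(n) = (1/3)^n / 2. Since g(n) -> 0, (a_n) is Cauchy.
Now solve g(N) < 2/15: (1/3)^N / 2 < 2/15 <=> 3^N > 1 / (2 * 2/15) = 15/4.
Check powers of 3: 3^1 = 3 <= 15/4, 3^2 = 9 > 15/4.
So the smallest such N is 2. Check: g(2) = 1/(2 * 9) = 1/18 < 2/15.

2


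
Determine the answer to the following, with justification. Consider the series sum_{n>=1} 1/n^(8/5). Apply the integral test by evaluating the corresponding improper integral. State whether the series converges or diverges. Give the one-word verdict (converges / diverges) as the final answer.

Let f(x) = x^(-8/5). Then f is positive, continuous, and decreasing on [1, infinity), so the integral test applies.
Compute the improper integral int_{1}^infinity f(x) dx:
  antiderivative F(x) = -5/(3*x^(3/5)).
  As x -> infinity, F(x) -> 0 (since p = 8/5 > 1).
  So int = F(infinity) - F(1) = 0 - (-5/3) = 5/3.
  Finite, so by the integral test, the series converges.

converges


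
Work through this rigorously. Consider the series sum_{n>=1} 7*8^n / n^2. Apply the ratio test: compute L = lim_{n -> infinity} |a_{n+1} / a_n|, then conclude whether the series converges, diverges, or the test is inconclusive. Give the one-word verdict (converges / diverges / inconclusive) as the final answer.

Let a_n denote the general term. Form the ratio a_{n+1}/a_n and simplify:
a_{n+1}/a_n = 8*n^2/(n + 1)^2
Take the limit as n -> infinity: L = 8.
Since L = 8 > 1 (or L = infinity), the ratio test implies the series diverges.

diverges


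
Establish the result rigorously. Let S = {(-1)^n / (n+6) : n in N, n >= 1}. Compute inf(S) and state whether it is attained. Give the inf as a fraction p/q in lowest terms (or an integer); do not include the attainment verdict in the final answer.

Analysis:
- Values: -1/7, 1/8, -1/9, 1/10, -1/11, ...
- Positive terms (even n): 1/(2+6), 1/(4+6), ... decreasing -> max = 1/8 (n=2).
- Negative terms (odd n): -1/(1+6), -1/(3+6), ... increasing -> min = -1/7 (n=1).
- So sup = 1/8 (attained at n=2); inf = -1/7 (attained at n=1).
Conclusion: inf(S) = -1/7, attained in S.

-1/7


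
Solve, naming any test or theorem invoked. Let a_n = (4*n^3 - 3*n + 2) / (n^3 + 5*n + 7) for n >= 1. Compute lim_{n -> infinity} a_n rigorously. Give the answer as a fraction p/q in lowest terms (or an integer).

Divide numerator and denominator by n^3, the highest power:
numerator / n^3 = 4 - 3/n^2 + 2/n^3
denominator / n^3 = 1 + 5/n^2 + 7/n^3
As n -> infinity, all terms of the form c/n^k (k >= 1) tend to 0.
So numerator / n^3 -> 4 and denominator / n^3 -> 1.
Therefore lim a_n = 4.

4


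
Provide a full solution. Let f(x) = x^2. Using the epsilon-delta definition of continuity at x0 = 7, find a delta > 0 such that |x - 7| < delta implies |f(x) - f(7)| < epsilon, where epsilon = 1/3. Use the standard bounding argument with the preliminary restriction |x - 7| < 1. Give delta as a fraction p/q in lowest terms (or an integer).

Factor: |x^2 - (7)^2| = |x - 7| * |x + 7|.
Impose |x - 7| < 1 first. Then |x + 7| = |(x - 7) + 2*(7)| <= |x - 7| + 2*|7| < 1 + 14 = 15.
So |x^2 - (7)^2| < delta * 15.
We need delta * 15 <= 1/3, i.e. delta <= 1/3/15 = 1/45.
Since 1/45 < 1, this is tighter than 1; take delta = 1/45.
So delta = 1/45 works.

1/45


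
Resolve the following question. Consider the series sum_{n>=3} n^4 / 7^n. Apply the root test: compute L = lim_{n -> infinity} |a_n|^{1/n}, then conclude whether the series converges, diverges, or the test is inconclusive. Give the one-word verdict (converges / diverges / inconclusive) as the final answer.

Let a_n denote the general term. Form |a_n|^(1/n) and simplify:
|a_n|^(1/n) = n^(4/n)/7
Take the limit as n -> infinity: L = 1/7.
Since L = 1/7 < 1, the root test implies convergence.

converges


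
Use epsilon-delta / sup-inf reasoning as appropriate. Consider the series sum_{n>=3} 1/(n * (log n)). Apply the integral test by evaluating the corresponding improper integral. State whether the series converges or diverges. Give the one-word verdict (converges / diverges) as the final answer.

Let f(x) = 1/(x*log(x)). Then f is positive, continuous, and decreasing on [3, infinity), so the integral test applies.
Compute the improper integral int_{3}^infinity f(x) dx:
  antiderivative F(x) = log(log(x)).
  F(x) = log(log(x)) -> infinity as x -> infinity. The integral diverges, so by the integral test, the series diverges.

diverges


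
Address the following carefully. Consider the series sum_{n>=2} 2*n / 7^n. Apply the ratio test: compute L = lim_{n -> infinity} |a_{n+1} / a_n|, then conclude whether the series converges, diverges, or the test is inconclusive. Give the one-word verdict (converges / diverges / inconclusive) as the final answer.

Let a_n denote the general term. Form the ratio a_{n+1}/a_n and simplify:
a_{n+1}/a_n = (n + 1)/(7*n)
Take the limit as n -> infinity: L = 1/7.
Since L = 1/7 < 1, the ratio test implies the series converges.

converges


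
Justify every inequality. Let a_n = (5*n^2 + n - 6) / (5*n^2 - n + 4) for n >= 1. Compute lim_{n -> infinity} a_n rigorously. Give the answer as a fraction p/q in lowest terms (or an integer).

Divide numerator and denominator by n^2, the highest power:
numerator / n^2 = 5 + 1/n - 6/n^2
denominator / n^2 = 5 - 1/n + 4/n^2
As n -> infinity, all terms of the form c/n^k (k >= 1) tend to 0.
So numerator / n^2 -> 5 and denominator / n^2 -> 5.
Therefore lim a_n = 1.

1


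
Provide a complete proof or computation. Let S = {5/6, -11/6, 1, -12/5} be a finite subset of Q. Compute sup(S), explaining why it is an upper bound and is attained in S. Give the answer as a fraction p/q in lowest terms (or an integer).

S is finite, so sup(S) = max(S).
Sorted decreasing:
1, 5/6, -11/6, -12/5
The extremum is 1.
For every x in S, x <= 1. And 1 is in S, so it is attained.
Therefore sup(S) = 1.

1


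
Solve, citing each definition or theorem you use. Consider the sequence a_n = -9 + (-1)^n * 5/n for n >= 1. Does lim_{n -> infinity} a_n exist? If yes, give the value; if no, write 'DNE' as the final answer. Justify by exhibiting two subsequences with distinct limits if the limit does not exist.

Examine the behaviour of a_n along subsequences.
Even-n subsequence a_{2k} = -9 + 5/(2k) -> -9. Odd-n subsequence a_{2k+1} = -9 - 5/(2k+1) -> -9. Both tend to -9, which suggests the limit is -9; verify directly.
|a_n - (-9)| = |(-1)^n * 5/n| = 5/n for every n >= 1.
Given epsilon > 0, choose a positive integer N > 5/epsilon. Then for all n >= N, |a_n - (-9)| = 5/n <= 5/N < epsilon.
So by the definition of the limit, lim a_n exists and equals -9.

-9


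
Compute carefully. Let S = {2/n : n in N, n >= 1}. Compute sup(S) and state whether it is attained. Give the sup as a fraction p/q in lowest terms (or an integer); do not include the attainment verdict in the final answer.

Analysis:
- Values: 2, 1, 2/3, 1/2, ... strictly decreasing.
- The maximum is 2 (n=1); sup = 2 (attained).
- The set is bounded below by 0; 2/n -> 0 so 0 is the greatest lower bound.
- 0 is not in the set, so inf = 0 is not attained.
Conclusion: sup(S) = 2, attained in S.

2


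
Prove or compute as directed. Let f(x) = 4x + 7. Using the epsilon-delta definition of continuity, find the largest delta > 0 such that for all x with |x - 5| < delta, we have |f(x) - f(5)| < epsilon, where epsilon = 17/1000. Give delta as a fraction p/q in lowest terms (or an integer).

We compute f(5) = 4*(5) + 7 = 27.
|f(x) - f(5)| = |4x + 7 - (27)| = |4(x - 5)| = 4|x - 5|.
We need 4|x - 5| < 17/1000, i.e. |x - 5| < 17/1000 / 4 = 17/4000.
So any delta <= 17/4000 works. Conversely, if delta > 17/4000, then x = 5 + 17/4000 satisfies |x - 5| = 17/4000 < delta but |f(x) - f(5)| = 4 * 17/4000 = 17/1000, which is not < 17/1000; so no larger delta works.
Hence the largest such delta is 17/4000.

17/4000


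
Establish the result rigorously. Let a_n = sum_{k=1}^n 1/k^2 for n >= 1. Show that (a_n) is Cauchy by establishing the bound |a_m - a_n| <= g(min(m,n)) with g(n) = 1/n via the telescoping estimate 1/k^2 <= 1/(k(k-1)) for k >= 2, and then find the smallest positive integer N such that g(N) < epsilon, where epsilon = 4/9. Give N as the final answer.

For m > n >= 1: |a_m - a_n| = sum_{k=n+1}^m 1/k^2.
Use 1/k^2 <= 1/(k(k-1)) = 1/(k-1) - 1/k for k >= 2:
sum_{k=n+1}^m 1/k^2 <= sum_{k=n+1}^m (1/(k-1) - 1/k) = 1/n - 1/m <= 1/n.
By symmetry the same bound holds with n,m swapped, so |a_m - a_n| <= 1/min(m,n) = g(min(m,n)). Since g(n) -> 0, (a_n) is Cauchy.
Now solve g(N) < 4/9: 1/N < 4/9 <=> N > 1/(4/9) = 9/4.
The smallest integer strictly greater than 9/4 is N = 3.
Check: g(3) = 1/3 < 4/9; g(2) = 1/2 >= 4/9. So N = 3.

3
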